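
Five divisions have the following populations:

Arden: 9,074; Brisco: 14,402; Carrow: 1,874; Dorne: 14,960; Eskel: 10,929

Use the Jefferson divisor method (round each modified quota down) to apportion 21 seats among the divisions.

Arden: 4, Brisco: 6, Carrow: 0, Dorne: 6, Eskel: 5

Standard divisor 51239/21 ≈ 2439.952; standard quotas: Arden 3.719, Brisco 5.903, Carrow 0.768, Dorne 6.131, Eskel 4.479.
Rounding down gives 3, 5, 0, 6, 4 = 18 seats, so the divisor must be adjusted.
With modified divisor 2160: modified quotas Arden 4.201, Brisco 6.668, Carrow 0.868, Dorne 6.926, Eskel 5.060.
Rounding down: Arden 4, Brisco 6, Carrow 0, Dorne 6, Eskel 5 (total 21).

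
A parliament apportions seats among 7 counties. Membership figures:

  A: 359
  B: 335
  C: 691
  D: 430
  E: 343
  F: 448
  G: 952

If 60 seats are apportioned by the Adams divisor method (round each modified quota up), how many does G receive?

16

Standard divisor 3558/60 ≈ 59.3; standard quotas: A 6.054, B 5.649, C 11.653, D 7.251, E 5.784, F 7.555, G 16.054.
Rounding up gives 7, 6, 12, 8, 6, 8, 17 = 64 seats, so the divisor must be adjusted.
With modified divisor 63: modified quotas A 5.698, B 5.317, C 10.968, D 6.825, E 5.444, F 7.111, G 15.111.
Rounding up: A 6, B 6, C 11, D 7, E 6, F 8, G 16 (total 60).
G receives 16.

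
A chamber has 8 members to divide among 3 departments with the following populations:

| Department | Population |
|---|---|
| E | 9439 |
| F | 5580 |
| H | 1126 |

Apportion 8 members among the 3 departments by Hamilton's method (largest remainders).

The standard divisor is 16145/8 ≈ 2018.125.
Standard quotas: E 4.6771, F 2.7649, H 0.5579.
Lower quotas: E 4, F 2, H 0 (sum 6, leaving 2 seats).
Remainders in descending order: F 0.7649, E 0.6771, H 0.5579.
Largest remainders: F, E receive the extra seats.

E 5, F 3, H 0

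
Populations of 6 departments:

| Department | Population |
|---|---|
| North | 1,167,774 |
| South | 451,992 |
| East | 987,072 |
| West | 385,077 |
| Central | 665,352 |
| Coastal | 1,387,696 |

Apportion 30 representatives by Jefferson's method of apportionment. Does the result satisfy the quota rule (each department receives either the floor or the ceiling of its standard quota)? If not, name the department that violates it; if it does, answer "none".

Standard quotas: North 6.944, South 2.688, East 5.870, West 2.290, Central 3.957, Coastal 8.252.
Jefferson allocation: North 7, South 2, East 6, West 2, Central 4, Coastal 9.
Every allocation lies between the lower and upper quota.

none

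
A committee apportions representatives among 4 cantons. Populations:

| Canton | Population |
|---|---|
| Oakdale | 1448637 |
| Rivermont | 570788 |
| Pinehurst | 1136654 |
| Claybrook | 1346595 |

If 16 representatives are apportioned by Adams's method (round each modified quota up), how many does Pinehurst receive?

4

Standard divisor 4502674/16 ≈ 281417.125; standard quotas: Oakdale 5.148, Rivermont 2.028, Pinehurst 4.039, Claybrook 4.785.
Rounding up gives 6, 3, 5, 5 = 19 seats, so the divisor must be adjusted.
With modified divisor 313200: modified quotas Oakdale 4.625, Rivermont 1.822, Pinehurst 3.629, Claybrook 4.299.
Rounding up: Oakdale 5, Rivermont 2, Pinehurst 4, Claybrook 5 (total 16).
Pinehurst receives 4.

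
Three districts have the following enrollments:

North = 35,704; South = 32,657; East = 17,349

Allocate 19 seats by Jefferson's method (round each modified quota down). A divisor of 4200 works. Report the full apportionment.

North 8, South 7, East 4

With modified divisor 4200: modified quotas North 8.501, South 7.775, East 4.131.
Rounding down: North 8, South 7, East 4 (total 19).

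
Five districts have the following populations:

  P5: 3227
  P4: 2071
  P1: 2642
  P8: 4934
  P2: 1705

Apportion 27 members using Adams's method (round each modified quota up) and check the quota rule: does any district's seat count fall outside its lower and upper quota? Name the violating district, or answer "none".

Standard quotas: P5 5.976, P4 3.835, P1 4.893, P8 9.138, P2 3.158.
Adams allocation: P5 6, P4 4, P1 5, P8 9, P2 3.
Every allocation lies between the lower and upper quota.

none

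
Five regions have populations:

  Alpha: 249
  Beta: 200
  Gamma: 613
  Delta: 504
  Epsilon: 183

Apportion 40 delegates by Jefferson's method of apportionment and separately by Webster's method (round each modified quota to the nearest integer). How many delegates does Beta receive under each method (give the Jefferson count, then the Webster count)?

Jefferson: Alpha 6, Beta 4, Gamma 14, Delta 12, Epsilon 4.
Webster: Alpha 6, Beta 5, Gamma 14, Delta 11, Epsilon 4.
Beta gets 4 under Jefferson and 5 under Webster.

4 and 5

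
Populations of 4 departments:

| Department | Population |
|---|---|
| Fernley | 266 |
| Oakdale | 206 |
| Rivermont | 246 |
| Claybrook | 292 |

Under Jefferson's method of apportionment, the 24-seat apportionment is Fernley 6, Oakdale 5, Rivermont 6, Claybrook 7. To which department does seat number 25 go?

Priority for the next seat is population ÷ (current seats + 1).
Priorities: Fernley 38.000, Oakdale 34.333, Rivermont 35.143, Claybrook 36.500.
Highest priority: Fernley.

Fernley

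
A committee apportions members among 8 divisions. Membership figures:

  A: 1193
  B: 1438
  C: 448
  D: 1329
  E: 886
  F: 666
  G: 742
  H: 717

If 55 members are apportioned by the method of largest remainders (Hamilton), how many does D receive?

10

Total 7419; standard divisor 7419/55 ≈ 134.891.
Standard quotas: A 8.844, B 10.660, C 3.321, D 9.852, E 6.568, F 4.937, G 5.501, H 5.315.
Lower quotas: A 8, B 10, C 3, D 9, E 6, F 4, G 5, H 5 (sum 50, leaving 5 seats).
Remainders in descending order: F 0.937, D 0.852, A 0.844, B 0.660, E 0.568, G 0.501, C 0.321, H 0.315.
Largest remainders: F, D, A, B, E receive the extra seats.
D receives 10.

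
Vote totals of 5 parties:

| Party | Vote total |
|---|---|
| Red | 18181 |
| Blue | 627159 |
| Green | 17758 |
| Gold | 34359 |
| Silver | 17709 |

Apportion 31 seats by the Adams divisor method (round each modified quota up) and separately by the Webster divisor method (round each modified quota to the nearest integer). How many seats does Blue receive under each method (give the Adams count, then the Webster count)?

26 and 27

Adams: Red 1, Blue 26, Green 1, Gold 2, Silver 1.
Webster: Red 1, Blue 27, Green 1, Gold 1, Silver 1.
Blue gets 26 under Adams and 27 under Webster.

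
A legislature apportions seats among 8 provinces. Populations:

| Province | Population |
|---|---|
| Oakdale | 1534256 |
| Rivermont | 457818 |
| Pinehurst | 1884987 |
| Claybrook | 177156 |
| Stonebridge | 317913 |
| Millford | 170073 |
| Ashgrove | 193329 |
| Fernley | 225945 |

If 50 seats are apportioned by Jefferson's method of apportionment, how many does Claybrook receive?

1

Standard divisor 4961477/50 ≈ 99229.54; standard quotas: Oakdale 15.462, Rivermont 4.614, Pinehurst 18.996, Claybrook 1.785, Stonebridge 3.204, Millford 1.714, Ashgrove 1.948, Fernley 2.277.
Rounding down gives 15, 4, 18, 1, 3, 1, 1, 2 = 45 seats, so the divisor must be adjusted.
With modified divisor 90900: modified quotas Oakdale 16.879, Rivermont 5.037, Pinehurst 20.737, Claybrook 1.949, Stonebridge 3.497, Millford 1.871, Ashgrove 2.127, Fernley 2.486.
Rounding down: Oakdale 16, Rivermont 5, Pinehurst 20, Claybrook 1, Stonebridge 3, Millford 1, Ashgrove 2, Fernley 2 (total 50).
Claybrook receives 1.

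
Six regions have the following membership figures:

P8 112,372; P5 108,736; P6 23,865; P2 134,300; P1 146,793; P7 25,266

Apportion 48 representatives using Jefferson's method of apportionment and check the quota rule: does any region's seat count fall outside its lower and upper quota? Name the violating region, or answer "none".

Standard quotas: P8 9.783, P5 9.467, P6 2.078, P2 11.692, P1 12.780, P7 2.200.
Jefferson allocation: P8 10, P5 9, P6 2, P2 12, P1 13, P7 2.
Every allocation lies between the lower and upper quota.

none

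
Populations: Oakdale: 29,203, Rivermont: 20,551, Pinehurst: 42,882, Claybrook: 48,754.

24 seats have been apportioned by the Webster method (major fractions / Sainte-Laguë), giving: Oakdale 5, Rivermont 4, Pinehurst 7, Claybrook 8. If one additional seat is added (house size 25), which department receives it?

Claybrook

Priority for the next seat is population ÷ (current seats + 0.5).
Priorities: Oakdale 5309.636, Rivermont 4566.889, Pinehurst 5717.600, Claybrook 5735.765.
Highest priority: Claybrook.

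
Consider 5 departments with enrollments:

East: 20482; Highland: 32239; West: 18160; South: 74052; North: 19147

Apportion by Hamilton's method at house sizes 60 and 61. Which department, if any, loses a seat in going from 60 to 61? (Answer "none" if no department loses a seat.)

At 60 seats: East 7, Highland 12, West 7, South 27, North 7.
At 61 seats: East 8, Highland 12, West 7, South 27, North 7.
No department's allocation decreased.

none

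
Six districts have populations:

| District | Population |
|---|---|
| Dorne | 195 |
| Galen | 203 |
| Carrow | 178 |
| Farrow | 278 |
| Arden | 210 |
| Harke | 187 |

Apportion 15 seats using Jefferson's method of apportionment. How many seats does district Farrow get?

Standard divisor 1251/15 ≈ 83.4; standard quotas: Dorne 2.338, Galen 2.434, Carrow 2.134, Farrow 3.333, Arden 2.518, Harke 2.242.
Rounding down gives 2, 2, 2, 3, 2, 2 = 13 seats, so the divisor must be adjusted.
With modified divisor 69: modified quotas Dorne 2.826, Galen 2.942, Carrow 2.580, Farrow 4.029, Arden 3.043, Harke 2.710.
Rounding down: Dorne 2, Galen 2, Carrow 2, Farrow 4, Arden 3, Harke 2 (total 15).
Farrow receives 4.

4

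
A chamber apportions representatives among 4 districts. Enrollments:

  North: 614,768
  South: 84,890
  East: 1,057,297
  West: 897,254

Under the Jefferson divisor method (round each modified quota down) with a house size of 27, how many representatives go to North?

6

Standard divisor 2654209/27 ≈ 98304.037; standard quotas: North 6.254, South 0.864, East 10.755, West 9.127.
Rounding down gives 6, 0, 10, 9 = 25 seats, so the divisor must be adjusted.
With modified divisor 88900: modified quotas North 6.915, South 0.955, East 11.893, West 10.093.
Rounding down: North 6, South 0, East 11, West 10 (total 27).
North receives 6.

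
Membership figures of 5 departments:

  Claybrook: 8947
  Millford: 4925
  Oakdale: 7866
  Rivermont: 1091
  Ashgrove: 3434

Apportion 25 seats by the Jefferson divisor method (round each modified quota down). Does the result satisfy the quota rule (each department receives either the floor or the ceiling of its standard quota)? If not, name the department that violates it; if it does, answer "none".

Standard quotas: Claybrook 8.517, Millford 4.688, Oakdale 7.488, Rivermont 1.039, Ashgrove 3.269.
Jefferson allocation: Claybrook 9, Millford 5, Oakdale 7, Rivermont 1, Ashgrove 3.
Every allocation lies between the lower and upper quota.

none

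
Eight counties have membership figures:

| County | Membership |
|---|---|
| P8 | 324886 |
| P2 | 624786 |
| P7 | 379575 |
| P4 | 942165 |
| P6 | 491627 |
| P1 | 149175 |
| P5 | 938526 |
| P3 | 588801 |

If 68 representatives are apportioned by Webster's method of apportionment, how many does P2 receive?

10

Standard divisor 4439541/68 ≈ 65287.368; standard quotas: P8 4.976, P2 9.570, P7 5.814, P4 14.431, P6 7.530, P1 2.285, P5 14.375, P3 9.019.
Rounding to the nearest integer gives P8 5, P2 10, P7 6, P4 14, P6 8, P1 2, P5 14, P3 9 — total 68, matching the house size, so no adjustment is needed.
P2 receives 10.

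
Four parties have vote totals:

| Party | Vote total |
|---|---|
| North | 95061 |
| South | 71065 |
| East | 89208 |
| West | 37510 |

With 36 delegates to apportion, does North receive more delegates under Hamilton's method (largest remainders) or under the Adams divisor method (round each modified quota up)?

Hamilton: North 12, South 9, East 11, West 4.
Adams: North 11, South 9, East 11, West 5.
North gets 12 under Hamilton and 11 under Adams.

Hamilton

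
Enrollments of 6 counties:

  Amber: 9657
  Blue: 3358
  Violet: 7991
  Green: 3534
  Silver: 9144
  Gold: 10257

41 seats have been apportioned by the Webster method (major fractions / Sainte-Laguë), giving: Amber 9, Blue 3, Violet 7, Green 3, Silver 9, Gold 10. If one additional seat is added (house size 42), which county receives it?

Violet

Priority for the next seat is population ÷ (current seats + 0.5).
Priorities: Amber 1016.526, Blue 959.429, Violet 1065.467, Green 1009.714, Silver 962.526, Gold 976.857.
Highest priority: Violet.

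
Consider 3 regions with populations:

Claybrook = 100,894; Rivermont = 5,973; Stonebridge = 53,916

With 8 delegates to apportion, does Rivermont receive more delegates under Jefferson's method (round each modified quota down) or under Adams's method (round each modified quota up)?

Jefferson: Claybrook 5, Rivermont 0, Stonebridge 3.
Adams: Claybrook 4, Rivermont 1, Stonebridge 3.
Rivermont gets 0 under Jefferson and 1 under Adams.

Adams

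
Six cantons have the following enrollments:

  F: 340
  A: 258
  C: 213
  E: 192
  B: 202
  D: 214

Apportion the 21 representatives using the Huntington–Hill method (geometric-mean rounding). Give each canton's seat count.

F 5; A 4; C 3; E 3; B 3; D 3

With divisor 68: modified quotas F 5.000, A 3.794, C 3.132, E 2.824, B 2.971, D 3.147.
Geometric-mean thresholds: F √(5·6)=5.477, A √(3·4)=3.464, C √(3·4)=3.464, E √(2·3)=2.449, B √(2·3)=2.449, D √(3·4)=3.464.
Each quota rounded against its threshold gives F 5, A 4, C 3, E 3, B 3, D 3 (total 21).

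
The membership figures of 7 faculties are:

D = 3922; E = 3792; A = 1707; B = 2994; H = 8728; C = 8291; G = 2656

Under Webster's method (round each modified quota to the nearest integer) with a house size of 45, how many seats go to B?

Standard divisor 32090/45 ≈ 713.111; standard quotas: D 5.500, E 5.318, A 2.394, B 4.199, H 12.239, C 11.627, G 3.725.
Rounding to the nearest integer gives 5, 5, 2, 4, 12, 12, 4 = 44 seats, so the divisor must be adjusted.
With modified divisor 700: modified quotas D 5.603, E 5.417, A 2.439, B 4.277, H 12.469, C 11.844, G 3.794.
Rounding to the nearest integer: D 6, E 5, A 2, B 4, H 12, C 12, G 4 (total 45).
B receives 4.

4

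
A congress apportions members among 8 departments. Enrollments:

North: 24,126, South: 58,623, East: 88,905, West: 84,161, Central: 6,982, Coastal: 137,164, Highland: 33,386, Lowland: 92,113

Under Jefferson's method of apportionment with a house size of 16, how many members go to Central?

Standard divisor 525460/16 ≈ 32841.25; standard quotas: North 0.735, South 1.785, East 2.707, West 2.563, Central 0.213, Coastal 4.177, Highland 1.017, Lowland 2.805.
Rounding down gives 0, 1, 2, 2, 0, 4, 1, 2 = 12 seats, so the divisor must be adjusted.
With modified divisor 27700: modified quotas North 0.871, South 2.116, East 3.210, West 3.038, Central 0.252, Coastal 4.952, Highland 1.205, Lowland 3.325.
Rounding down: North 0, South 2, East 3, West 3, Central 0, Coastal 4, Highland 1, Lowland 3 (total 16).
Central receives 0.

0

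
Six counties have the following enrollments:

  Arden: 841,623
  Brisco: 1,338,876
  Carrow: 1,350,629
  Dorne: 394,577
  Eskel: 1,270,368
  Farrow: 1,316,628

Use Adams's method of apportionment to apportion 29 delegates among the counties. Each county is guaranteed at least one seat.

Standard divisor 6512701/29 ≈ 224575.897; standard quotas: Arden 3.748, Brisco 5.962, Carrow 6.014, Dorne 1.757, Eskel 5.657, Farrow 5.863.
Rounding up gives 4, 6, 7, 2, 6, 6 = 31 seats, so the divisor must be adjusted.
With modified divisor 258700: modified quotas Arden 3.253, Brisco 5.175, Carrow 5.221, Dorne 1.525, Eskel 4.911, Farrow 5.089.
Rounding up: Arden 4, Brisco 6, Carrow 6, Dorne 2, Eskel 5, Farrow 6 (total 29).

Arden 4, Brisco 6, Carrow 6, Dorne 2, Eskel 5, Farrow 6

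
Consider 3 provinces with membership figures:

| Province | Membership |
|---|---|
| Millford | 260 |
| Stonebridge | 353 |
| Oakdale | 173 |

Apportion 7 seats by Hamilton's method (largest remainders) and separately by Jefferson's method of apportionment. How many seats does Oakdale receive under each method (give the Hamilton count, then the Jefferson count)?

Hamilton: Millford 2, Stonebridge 3, Oakdale 2.
Jefferson: Millford 2, Stonebridge 4, Oakdale 1.
Oakdale gets 2 under Hamilton and 1 under Jefferson.

2 and 1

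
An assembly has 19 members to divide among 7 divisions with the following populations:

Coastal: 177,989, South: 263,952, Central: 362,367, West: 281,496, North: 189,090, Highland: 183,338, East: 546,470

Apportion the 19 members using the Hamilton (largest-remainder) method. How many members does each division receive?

Coastal 2, South 2, Central 3, West 3, North 2, Highland 2, East 5

Standard divisor: 2004702 ÷ 19 ≈ 105510.632.
Standard quotas: Coastal 1.6869, South 2.5017, Central 3.4344, West 2.6679, North 1.7921, Highland 1.7376, East 5.1793.
Lower quotas: Coastal 1, South 2, Central 3, West 2, North 1, Highland 1, East 5 (sum 15, leaving 4 seats).
Remainders in descending order: North 0.7921, Highland 0.7376, Coastal 0.6869, West 0.6679, South 0.5017, Central 0.4344, East 0.1793.
The surplus seats go to North, Highland, Coastal, West.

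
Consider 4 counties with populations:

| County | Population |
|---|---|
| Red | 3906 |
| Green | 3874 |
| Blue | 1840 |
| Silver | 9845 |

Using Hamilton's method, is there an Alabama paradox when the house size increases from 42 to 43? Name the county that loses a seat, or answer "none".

At 42 seats: Red 9, Green 8, Blue 4, Silver 21.
At 43 seats: Red 9, Green 8, Blue 4, Silver 22.
No county's allocation decreased.

none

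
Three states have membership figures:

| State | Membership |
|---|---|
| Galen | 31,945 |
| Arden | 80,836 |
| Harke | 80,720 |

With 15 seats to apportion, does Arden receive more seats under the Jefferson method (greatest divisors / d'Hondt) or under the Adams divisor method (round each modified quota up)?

Jefferson: Galen 2, Arden 7, Harke 6.
Adams: Galen 3, Arden 6, Harke 6.
Arden gets 7 under Jefferson and 6 under Adams.

Jefferson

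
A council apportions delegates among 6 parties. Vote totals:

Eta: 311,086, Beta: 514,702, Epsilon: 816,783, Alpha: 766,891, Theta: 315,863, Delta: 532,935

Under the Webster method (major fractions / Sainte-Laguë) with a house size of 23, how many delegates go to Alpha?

5

Standard divisor 3258260/23 ≈ 141663.478; standard quotas: Eta 2.196, Beta 3.633, Epsilon 5.766, Alpha 5.413, Theta 2.230, Delta 3.762.
Rounding to the nearest integer gives Eta 2, Beta 4, Epsilon 6, Alpha 5, Theta 2, Delta 4 — total 23, matching the house size, so no adjustment is needed.
Alpha receives 5.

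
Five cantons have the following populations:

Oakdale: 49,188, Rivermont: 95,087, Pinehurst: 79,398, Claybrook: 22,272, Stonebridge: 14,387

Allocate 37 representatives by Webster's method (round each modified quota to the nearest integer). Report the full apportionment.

Standard divisor 260332/37 ≈ 7036; standard quotas: Oakdale 6.991, Rivermont 13.514, Pinehurst 11.285, Claybrook 3.165, Stonebridge 2.045.
Rounding to the nearest integer gives Oakdale 7, Rivermont 14, Pinehurst 11, Claybrook 3, Stonebridge 2 — total 37, matching the house size, so no adjustment is needed.

Oakdale: 7; Rivermont: 14; Pinehurst: 11; Claybrook: 3; Stonebridge: 2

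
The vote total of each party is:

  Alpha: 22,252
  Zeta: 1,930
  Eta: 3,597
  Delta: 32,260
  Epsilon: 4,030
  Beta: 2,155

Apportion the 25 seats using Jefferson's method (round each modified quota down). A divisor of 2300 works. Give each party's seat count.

Alpha 9, Zeta 0, Eta 1, Delta 14, Epsilon 1, Beta 0

With modified divisor 2300: modified quotas Alpha 9.675, Zeta 0.839, Eta 1.564, Delta 14.026, Epsilon 1.752, Beta 0.937.
Rounding down: Alpha 9, Zeta 0, Eta 1, Delta 14, Epsilon 1, Beta 0 (total 25).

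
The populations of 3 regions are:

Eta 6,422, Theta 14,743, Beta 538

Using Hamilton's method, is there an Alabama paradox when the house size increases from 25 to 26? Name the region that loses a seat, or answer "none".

Beta

At 25 seats: Eta 7, Theta 17, Beta 1.
At 26 seats: Eta 8, Theta 18, Beta 0.
Beta drops from 1 to 0.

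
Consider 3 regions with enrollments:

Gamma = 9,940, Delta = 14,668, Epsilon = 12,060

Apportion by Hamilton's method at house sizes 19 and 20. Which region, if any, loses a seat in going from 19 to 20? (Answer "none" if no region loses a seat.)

none

At 19 seats: Gamma 5, Delta 8, Epsilon 6.
At 20 seats: Gamma 5, Delta 8, Epsilon 7.
No region's allocation decreased.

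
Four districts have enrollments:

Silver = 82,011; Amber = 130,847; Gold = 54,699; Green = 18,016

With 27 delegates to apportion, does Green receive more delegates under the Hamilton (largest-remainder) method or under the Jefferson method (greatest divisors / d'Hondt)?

Hamilton

Hamilton: Silver 8, Amber 12, Gold 5, Green 2.
Jefferson: Silver 8, Amber 13, Gold 5, Green 1.
Green gets 2 under Hamilton and 1 under Jefferson.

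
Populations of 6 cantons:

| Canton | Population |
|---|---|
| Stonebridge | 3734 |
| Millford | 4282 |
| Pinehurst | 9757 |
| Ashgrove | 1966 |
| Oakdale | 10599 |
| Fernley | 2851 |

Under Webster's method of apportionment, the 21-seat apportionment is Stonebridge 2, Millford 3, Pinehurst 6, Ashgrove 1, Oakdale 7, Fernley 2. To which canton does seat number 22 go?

Pinehurst

Priority for the next seat is population ÷ (current seats + 0.5).
Priorities: Stonebridge 1493.600, Millford 1223.429, Pinehurst 1501.077, Ashgrove 1310.667, Oakdale 1413.200, Fernley 1140.400.
Highest priority: Pinehurst.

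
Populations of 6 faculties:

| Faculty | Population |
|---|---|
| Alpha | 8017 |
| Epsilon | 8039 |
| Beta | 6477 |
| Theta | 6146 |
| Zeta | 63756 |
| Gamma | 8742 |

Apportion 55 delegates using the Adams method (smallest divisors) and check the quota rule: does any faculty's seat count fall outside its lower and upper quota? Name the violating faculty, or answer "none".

Standard quotas: Alpha 4.358, Epsilon 4.370, Beta 3.521, Theta 3.341, Zeta 34.658, Gamma 4.752.
Adams allocation: Alpha 5, Epsilon 5, Beta 4, Theta 4, Zeta 32, Gamma 5.
Zeta has quota 34.658 (lower 34, upper 35) but receives 32 — outside the quota interval.

Zeta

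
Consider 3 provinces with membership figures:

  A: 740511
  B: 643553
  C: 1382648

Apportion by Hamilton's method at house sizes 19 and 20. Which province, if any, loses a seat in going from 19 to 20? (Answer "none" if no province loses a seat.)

none

At 19 seats: A 5, B 4, C 10.
At 20 seats: A 5, B 5, C 10.
No province's allocation decreased.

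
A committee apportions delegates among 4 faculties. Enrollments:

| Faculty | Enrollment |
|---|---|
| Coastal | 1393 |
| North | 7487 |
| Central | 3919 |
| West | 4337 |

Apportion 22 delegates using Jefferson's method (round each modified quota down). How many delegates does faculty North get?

10

Standard divisor 17136/22 ≈ 778.909; standard quotas: Coastal 1.788, North 9.612, Central 5.031, West 5.568.
Rounding down gives 1, 9, 5, 5 = 20 seats, so the divisor must be adjusted.
With modified divisor 710: modified quotas Coastal 1.962, North 10.545, Central 5.520, West 6.108.
Rounding down: Coastal 1, North 10, Central 5, West 6 (total 22).
North receives 10.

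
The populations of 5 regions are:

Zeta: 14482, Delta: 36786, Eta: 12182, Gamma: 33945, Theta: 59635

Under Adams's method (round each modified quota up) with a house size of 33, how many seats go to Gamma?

Standard divisor 157030/33 ≈ 4758.485; standard quotas: Zeta 3.043, Delta 7.731, Eta 2.560, Gamma 7.134, Theta 12.532.
Rounding up gives 4, 8, 3, 8, 13 = 36 seats, so the divisor must be adjusted.
With modified divisor 5100: modified quotas Zeta 2.840, Delta 7.213, Eta 2.389, Gamma 6.656, Theta 11.693.
Rounding up: Zeta 3, Delta 8, Eta 3, Gamma 7, Theta 12 (total 33).
Gamma receives 7.

7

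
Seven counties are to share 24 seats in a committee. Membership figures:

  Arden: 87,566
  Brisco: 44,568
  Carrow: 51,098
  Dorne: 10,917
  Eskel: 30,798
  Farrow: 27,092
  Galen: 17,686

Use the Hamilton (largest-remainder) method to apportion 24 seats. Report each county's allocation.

Arden 8; Brisco 4; Carrow 4; Dorne 1; Eskel 3; Farrow 2; Galen 2

Total 269725; standard divisor 269725/24 ≈ 11238.542.
Standard quotas: Arden 7.7916, Brisco 3.9656, Carrow 4.5467, Dorne 0.9714, Eskel 2.7404, Farrow 2.4106, Galen 1.5737.
Lower quotas: Arden 7, Brisco 3, Carrow 4, Dorne 0, Eskel 2, Farrow 2, Galen 1 (sum 19, leaving 5 seats).
Remainders in descending order: Dorne 0.9714, Brisco 0.9656, Arden 0.7916, Eskel 0.7404, Galen 0.5737, Carrow 0.5467, Farrow 0.4106.
Largest remainders: Dorne, Brisco, Arden, Eskel, Galen receive the extra seats.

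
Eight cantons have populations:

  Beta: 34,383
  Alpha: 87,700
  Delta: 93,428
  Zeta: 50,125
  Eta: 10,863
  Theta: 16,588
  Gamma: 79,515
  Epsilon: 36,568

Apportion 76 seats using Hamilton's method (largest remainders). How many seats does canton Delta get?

17

Total 409170; standard divisor 409170/76 ≈ 5383.816.
Standard quotas: Beta 6.3864, Alpha 16.2896, Delta 17.3535, Zeta 9.3103, Eta 2.0177, Theta 3.0811, Gamma 14.7693, Epsilon 6.7922.
Lower quotas: Beta 6, Alpha 16, Delta 17, Zeta 9, Eta 2, Theta 3, Gamma 14, Epsilon 6 (sum 73, leaving 3 seats).
Remainders in descending order: Epsilon 0.7922, Gamma 0.7693, Beta 0.3864, Delta 0.3535, Zeta 0.3103, Alpha 0.2896, Theta 0.0811, Eta 0.0177.
Largest remainders: Epsilon, Gamma, Beta receive the extra seats.
Delta receives 17.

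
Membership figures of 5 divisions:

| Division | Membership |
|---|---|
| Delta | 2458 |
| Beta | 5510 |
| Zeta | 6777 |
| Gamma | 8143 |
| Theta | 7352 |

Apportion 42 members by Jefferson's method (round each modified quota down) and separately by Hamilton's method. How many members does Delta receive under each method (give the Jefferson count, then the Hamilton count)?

Jefferson: Delta 3, Beta 8, Zeta 9, Gamma 12, Theta 10.
Hamilton: Delta 4, Beta 8, Zeta 9, Gamma 11, Theta 10.
Delta gets 3 under Jefferson and 4 under Hamilton.

3 and 4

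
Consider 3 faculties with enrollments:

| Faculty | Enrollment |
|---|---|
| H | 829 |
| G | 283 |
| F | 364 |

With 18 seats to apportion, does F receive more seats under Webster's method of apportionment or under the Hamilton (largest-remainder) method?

Webster

Webster: H 10, G 3, F 5.
Hamilton: H 10, G 4, F 4.
F gets 5 under Webster and 4 under Hamilton.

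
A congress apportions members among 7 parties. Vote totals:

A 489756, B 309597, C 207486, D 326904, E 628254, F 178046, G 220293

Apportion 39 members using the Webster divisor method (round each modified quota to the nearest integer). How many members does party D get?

Standard divisor 2360336/39 ≈ 60521.436; standard quotas: A 8.092, B 5.115, C 3.428, D 5.401, E 10.381, F 2.942, G 3.640.
Rounding to the nearest integer gives 8, 5, 3, 5, 10, 3, 4 = 38 seats, so the divisor must be adjusted.
With modified divisor 59714.7: modified quotas A 8.202, B 5.185, C 3.475, D 5.474, E 10.521, F 2.982, G 3.689.
Rounding to the nearest integer: A 8, B 5, C 3, D 5, E 11, F 3, G 4 (total 39).
D receives 5.

5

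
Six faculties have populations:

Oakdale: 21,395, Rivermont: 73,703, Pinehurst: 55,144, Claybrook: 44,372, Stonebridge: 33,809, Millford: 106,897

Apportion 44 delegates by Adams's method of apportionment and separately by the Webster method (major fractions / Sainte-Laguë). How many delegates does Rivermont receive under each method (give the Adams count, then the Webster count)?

9 and 10

Adams: Oakdale 3, Rivermont 9, Pinehurst 7, Claybrook 6, Stonebridge 5, Millford 14.
Webster: Oakdale 3, Rivermont 10, Pinehurst 7, Claybrook 6, Stonebridge 4, Millford 14.
Rivermont gets 9 under Adams and 10 under Webster.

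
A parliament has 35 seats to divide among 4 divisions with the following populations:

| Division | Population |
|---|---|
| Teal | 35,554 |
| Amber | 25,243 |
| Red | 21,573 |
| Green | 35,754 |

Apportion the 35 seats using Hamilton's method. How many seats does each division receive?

Standard divisor: 118124 ÷ 35 ≈ 3374.971.
Standard quotas: Teal 10.5346, Amber 7.4795, Red 6.3921, Green 10.5939.
Lower quotas: Teal 10, Amber 7, Red 6, Green 10 (sum 33, leaving 2 seats).
Remainders in descending order: Green 0.5939, Teal 0.5346, Amber 0.4795, Red 0.3921.
The surplus seats go to Green, Teal.

Teal 11, Amber 7, Red 6, Green 11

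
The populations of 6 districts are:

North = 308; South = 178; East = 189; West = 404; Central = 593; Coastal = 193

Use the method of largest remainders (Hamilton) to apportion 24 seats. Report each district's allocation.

North 4, South 2, East 2, West 5, Central 8, Coastal 3

Standard divisor: 1865 ÷ 24 ≈ 77.708.
Standard quotas: North 3.964, South 2.291, East 2.432, West 5.199, Central 7.631, Coastal 2.484.
Lower quotas: North 3, South 2, East 2, West 5, Central 7, Coastal 2 (sum 21, leaving 3 seats).
Remainders in descending order: North 0.964, Central 0.631, Coastal 0.484, East 0.432, South 0.291, West 0.199.
Largest remainders: North, Central, Coastal receive the extra seats.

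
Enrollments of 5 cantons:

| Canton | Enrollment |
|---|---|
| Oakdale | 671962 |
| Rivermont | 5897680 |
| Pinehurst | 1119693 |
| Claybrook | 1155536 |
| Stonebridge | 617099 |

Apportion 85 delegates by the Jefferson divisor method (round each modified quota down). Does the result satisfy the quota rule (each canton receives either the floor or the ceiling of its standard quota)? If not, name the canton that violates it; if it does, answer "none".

Standard quotas: Oakdale 6.036, Rivermont 52.981, Pinehurst 10.059, Claybrook 10.381, Stonebridge 5.544.
Jefferson allocation: Oakdale 6, Rivermont 54, Pinehurst 10, Claybrook 10, Stonebridge 5.
Rivermont has quota 52.981 (lower 52, upper 53) but receives 54 — outside the quota interval.

Rivermont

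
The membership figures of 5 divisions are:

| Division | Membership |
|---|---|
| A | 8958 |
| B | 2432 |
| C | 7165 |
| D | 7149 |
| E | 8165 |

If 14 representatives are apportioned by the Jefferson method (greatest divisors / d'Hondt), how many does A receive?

Standard divisor 33869/14 ≈ 2419.214; standard quotas: A 3.703, B 1.005, C 2.962, D 2.955, E 3.375.
Rounding down gives 3, 1, 2, 2, 3 = 11 seats, so the divisor must be adjusted.
With modified divisor 2100: modified quotas A 4.266, B 1.158, C 3.412, D 3.404, E 3.888.
Rounding down: A 4, B 1, C 3, D 3, E 3 (total 14).
A receives 4.

4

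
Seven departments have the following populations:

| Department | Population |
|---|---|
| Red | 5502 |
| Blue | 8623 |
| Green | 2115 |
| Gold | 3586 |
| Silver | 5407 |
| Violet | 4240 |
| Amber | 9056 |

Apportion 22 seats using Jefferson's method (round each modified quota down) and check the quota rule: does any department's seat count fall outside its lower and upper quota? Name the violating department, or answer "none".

none

Standard quotas: Red 3.142, Blue 4.924, Green 1.208, Gold 2.048, Silver 3.087, Violet 2.421, Amber 5.171.
Jefferson allocation: Red 3, Blue 5, Green 1, Gold 2, Silver 3, Violet 2, Amber 6.
Every allocation lies between the lower and upper quota.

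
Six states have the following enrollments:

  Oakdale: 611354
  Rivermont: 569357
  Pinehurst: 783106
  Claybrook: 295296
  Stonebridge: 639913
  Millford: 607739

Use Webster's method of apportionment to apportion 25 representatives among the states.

Oakdale: 4; Rivermont: 4; Pinehurst: 6; Claybrook: 2; Stonebridge: 5; Millford: 4

Standard divisor 3506765/25 ≈ 140270.6; standard quotas: Oakdale 4.358, Rivermont 4.059, Pinehurst 5.583, Claybrook 2.105, Stonebridge 4.562, Millford 4.333.
Rounding to the nearest integer gives Oakdale 4, Rivermont 4, Pinehurst 6, Claybrook 2, Stonebridge 5, Millford 4 — total 25, matching the house size, so no adjustment is needed.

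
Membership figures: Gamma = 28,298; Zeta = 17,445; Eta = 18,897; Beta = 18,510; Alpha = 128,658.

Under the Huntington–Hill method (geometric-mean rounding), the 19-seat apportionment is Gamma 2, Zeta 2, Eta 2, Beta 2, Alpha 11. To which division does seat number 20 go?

Priority for the next seat is population ÷ (√(s·(s+1))).
Priorities: Gamma 11552.610, Zeta 7121.891, Eta 7714.668, Beta 7556.676, Alpha 11198.242.
Highest priority: Gamma.

Gamma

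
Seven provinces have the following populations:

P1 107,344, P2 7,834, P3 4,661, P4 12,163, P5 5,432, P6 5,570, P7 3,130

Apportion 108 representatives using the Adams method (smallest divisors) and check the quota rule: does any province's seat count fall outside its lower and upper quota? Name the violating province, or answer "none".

Standard quotas: P1 79.332, P2 5.790, P3 3.445, P4 8.989, P5 4.015, P6 4.116, P7 2.313.
Adams allocation: P1 78, P2 6, P3 4, P4 9, P5 4, P6 4, P7 3.
P1 has quota 79.332 (lower 79, upper 80) but receives 78 — outside the quota interval.

P1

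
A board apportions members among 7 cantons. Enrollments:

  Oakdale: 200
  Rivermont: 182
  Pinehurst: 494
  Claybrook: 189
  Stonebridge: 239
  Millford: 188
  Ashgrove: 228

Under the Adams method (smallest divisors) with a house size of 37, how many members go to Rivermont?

Standard divisor 1720/37 ≈ 46.486; standard quotas: Oakdale 4.302, Rivermont 3.915, Pinehurst 10.627, Claybrook 4.066, Stonebridge 5.141, Millford 4.044, Ashgrove 4.905.
Rounding up gives 5, 4, 11, 5, 6, 5, 5 = 41 seats, so the divisor must be adjusted.
With modified divisor 49.7: modified quotas Oakdale 4.024, Rivermont 3.662, Pinehurst 9.940, Claybrook 3.803, Stonebridge 4.809, Millford 3.783, Ashgrove 4.588.
Rounding up: Oakdale 5, Rivermont 4, Pinehurst 10, Claybrook 4, Stonebridge 5, Millford 4, Ashgrove 5 (total 37).
Rivermont receives 4.

4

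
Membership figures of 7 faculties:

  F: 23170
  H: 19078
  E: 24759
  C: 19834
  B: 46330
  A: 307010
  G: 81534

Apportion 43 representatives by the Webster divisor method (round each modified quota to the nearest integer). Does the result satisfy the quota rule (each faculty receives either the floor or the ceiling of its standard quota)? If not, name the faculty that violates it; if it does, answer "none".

A

Standard quotas: F 1.910, H 1.572, E 2.041, C 1.635, B 3.819, A 25.304, G 6.720.
Webster allocation: F 2, H 2, E 2, C 2, B 4, A 24, G 7.
A has quota 25.304 (lower 25, upper 26) but receives 24 — outside the quota interval.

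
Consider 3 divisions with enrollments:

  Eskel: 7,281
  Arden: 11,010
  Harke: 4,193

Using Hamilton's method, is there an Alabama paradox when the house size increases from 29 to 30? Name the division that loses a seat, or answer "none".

At 29 seats: Eskel 9, Arden 14, Harke 6.
At 30 seats: Eskel 10, Arden 15, Harke 5.
Harke drops from 6 to 5.

Harke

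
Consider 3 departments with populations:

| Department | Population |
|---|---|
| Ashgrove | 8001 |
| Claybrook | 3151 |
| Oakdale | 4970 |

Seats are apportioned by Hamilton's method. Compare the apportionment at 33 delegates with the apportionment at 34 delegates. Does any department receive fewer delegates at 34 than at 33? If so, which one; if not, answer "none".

none

At 33 seats: Ashgrove 16, Claybrook 7, Oakdale 10.
At 34 seats: Ashgrove 17, Claybrook 7, Oakdale 10.
No department's allocation decreased.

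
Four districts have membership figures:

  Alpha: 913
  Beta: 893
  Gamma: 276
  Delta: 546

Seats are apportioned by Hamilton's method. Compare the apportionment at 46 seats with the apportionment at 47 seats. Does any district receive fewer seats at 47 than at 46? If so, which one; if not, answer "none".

At 46 seats: Alpha 16, Beta 16, Gamma 5, Delta 9.
At 47 seats: Alpha 16, Beta 16, Gamma 5, Delta 10.
No district's allocation decreased.

none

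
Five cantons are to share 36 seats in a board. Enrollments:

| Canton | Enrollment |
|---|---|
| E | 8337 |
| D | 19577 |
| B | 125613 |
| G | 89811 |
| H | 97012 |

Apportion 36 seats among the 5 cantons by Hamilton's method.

E: 1, D: 2, B: 13, G: 10, H: 10

Total 340350; standard divisor 340350/36 ≈ 9454.167.
Standard quotas: E 0.8818, D 2.0707, B 13.2865, G 9.4996, H 10.2613.
Lower quotas: E 0, D 2, B 13, G 9, H 10 (sum 34, leaving 2 seats).
Remainders in descending order: E 0.8818, G 0.4996, B 0.2865, H 0.2613, D 0.0707.
Largest remainders: E, G receive the extra seats.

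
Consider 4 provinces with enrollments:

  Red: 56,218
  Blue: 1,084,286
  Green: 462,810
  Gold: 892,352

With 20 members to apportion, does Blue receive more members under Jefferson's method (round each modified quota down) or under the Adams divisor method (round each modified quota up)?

Jefferson: Red 0, Blue 9, Green 4, Gold 7.
Adams: Red 1, Blue 8, Green 4, Gold 7.
Blue gets 9 under Jefferson and 8 under Adams.

Jefferson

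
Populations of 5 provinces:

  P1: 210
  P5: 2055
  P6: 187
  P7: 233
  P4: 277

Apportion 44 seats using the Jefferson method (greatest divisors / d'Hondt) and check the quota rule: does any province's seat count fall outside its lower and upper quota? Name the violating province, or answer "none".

P5

Standard quotas: P1 3.120, P5 30.527, P6 2.778, P7 3.461, P4 4.115.
Jefferson allocation: P1 3, P5 32, P6 2, P7 3, P4 4.
P5 has quota 30.527 (lower 30, upper 31) but receives 32 — outside the quota interval.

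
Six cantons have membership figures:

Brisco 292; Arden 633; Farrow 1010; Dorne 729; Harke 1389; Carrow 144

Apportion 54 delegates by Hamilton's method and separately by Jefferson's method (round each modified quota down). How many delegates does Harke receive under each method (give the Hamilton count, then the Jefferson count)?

18 and 19

Hamilton: Brisco 4, Arden 8, Farrow 13, Dorne 9, Harke 18, Carrow 2.
Jefferson: Brisco 4, Arden 8, Farrow 13, Dorne 9, Harke 19, Carrow 1.
Harke gets 18 under Hamilton and 19 under Jefferson.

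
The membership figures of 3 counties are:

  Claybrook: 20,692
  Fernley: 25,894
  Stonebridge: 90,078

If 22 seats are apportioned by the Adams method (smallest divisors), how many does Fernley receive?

Standard divisor 136664/22 ≈ 6212; standard quotas: Claybrook 3.331, Fernley 4.168, Stonebridge 14.501.
Rounding up gives 4, 5, 15 = 24 seats, so the divisor must be adjusted.
With modified divisor 6700: modified quotas Claybrook 3.088, Fernley 3.865, Stonebridge 13.444.
Rounding up: Claybrook 4, Fernley 4, Stonebridge 14 (total 22).
Fernley receives 4.

4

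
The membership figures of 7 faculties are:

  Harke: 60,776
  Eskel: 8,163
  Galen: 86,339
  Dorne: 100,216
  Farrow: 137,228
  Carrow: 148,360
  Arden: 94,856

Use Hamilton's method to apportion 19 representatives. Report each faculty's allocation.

Harke=2, Eskel=0, Galen=3, Dorne=3, Farrow=4, Carrow=4, Arden=3

Total 635938; standard divisor 635938/19 ≈ 33470.421.
Standard quotas: Harke 1.8158, Eskel 0.2439, Galen 2.5796, Dorne 2.9942, Farrow 4.1000, Carrow 4.4326, Arden 2.8340.
Lower quotas: Harke 1, Eskel 0, Galen 2, Dorne 2, Farrow 4, Carrow 4, Arden 2 (sum 15, leaving 4 seats).
Remainders in descending order: Dorne 0.9942, Arden 0.8340, Harke 0.8158, Galen 0.5796, Carrow 0.4326, Eskel 0.2439, Farrow 0.1000.
Largest remainders: Dorne, Arden, Harke, Galen receive the extra seats.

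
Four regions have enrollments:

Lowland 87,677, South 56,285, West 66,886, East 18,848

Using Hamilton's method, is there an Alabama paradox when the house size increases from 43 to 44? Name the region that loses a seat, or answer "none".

At 43 seats: Lowland 16, South 11, West 12, East 4.
At 44 seats: Lowland 17, South 11, West 13, East 3.
East drops from 4 to 3.

East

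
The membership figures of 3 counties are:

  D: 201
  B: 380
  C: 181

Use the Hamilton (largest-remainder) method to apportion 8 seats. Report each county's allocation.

Standard divisor: 762 ÷ 8 ≈ 95.25.
Standard quotas: D 2.110, B 3.990, C 1.900.
Lower quotas: D 2, B 3, C 1 (sum 6, leaving 2 seats).
Remainders in descending order: B 0.990, C 0.900, D 0.110.
The surplus seats go to B, C.

D: 2, B: 4, C: 2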